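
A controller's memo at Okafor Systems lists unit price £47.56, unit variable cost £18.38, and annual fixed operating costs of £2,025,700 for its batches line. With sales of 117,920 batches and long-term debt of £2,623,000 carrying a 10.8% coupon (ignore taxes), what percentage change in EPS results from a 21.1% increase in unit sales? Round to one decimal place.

+64.1%

At 117,920 units, contribution = 117,920 × £29.18 = £3,440,905.60.
EBIT = £3,440,905.60 − £2,025,700 = £1,415,205.60.
Interest = £283,284.00, so EBIT − I = £1,131,921.60.
Degree of combined leverage = contribution ÷ (EBIT − I) = £3,440,905.60 ÷ £1,131,921.60 = 3.0399.
EPS therefore changes by 3.0399 × (+21.1%) = +64.1%.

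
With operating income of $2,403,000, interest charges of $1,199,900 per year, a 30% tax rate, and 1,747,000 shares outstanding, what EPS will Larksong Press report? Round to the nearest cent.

$0.48

Interest = $1,199,900.00, so EBT = $2,403,000 − $1,199,900.00 = $1,203,100.00.
Net income = $1,203,100.00 × (1 − 0.30) = $842,170.00.
Per share: $842,170.00 / 1,747,000 shares = $0.48.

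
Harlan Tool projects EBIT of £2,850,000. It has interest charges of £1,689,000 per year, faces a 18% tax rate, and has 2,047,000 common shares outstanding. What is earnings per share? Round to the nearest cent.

Interest = £1,689,000.00, so EBT = £2,850,000 − £1,689,000.00 = £1,161,000.00.
Net income = £1,161,000.00 × (1 − 0.18) = £952,020.00.
Per share: £952,020.00 / 2,047,000 shares = £0.47.

£0.47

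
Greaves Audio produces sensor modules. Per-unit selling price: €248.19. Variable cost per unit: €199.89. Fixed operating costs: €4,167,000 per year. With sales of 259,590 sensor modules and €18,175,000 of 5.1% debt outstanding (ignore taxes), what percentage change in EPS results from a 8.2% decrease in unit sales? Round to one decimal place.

-13.8%

Contribution at this volume is 259,590 × €48.30 = €12,538,197.00.
Subtracting fixed costs: EBIT = €12,538,197.00 − €4,167,000 = €8,371,197.00.
After interest of €926,925.00, pre-tax earnings = €7,444,272.00.
Degree of combined leverage = contribution ÷ (EBIT − I) = €12,538,197.00 ÷ €7,444,272.00 = 1.6843.
%ΔEPS = DCL × %ΔSales = 1.6843 × -8.2% = -13.8%.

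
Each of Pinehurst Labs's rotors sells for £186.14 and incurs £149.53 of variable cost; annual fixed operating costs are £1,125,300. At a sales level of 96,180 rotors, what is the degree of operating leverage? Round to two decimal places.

At 96,180 units, contribution = 96,180 × £36.61 = £3,521,149.80.
EBIT = £3,521,149.80 − £1,125,300 = £2,395,849.80.
So DOL = total CM / EBIT = £3,521,149.80 / £2,395,849.80 = 1.4697.

1.47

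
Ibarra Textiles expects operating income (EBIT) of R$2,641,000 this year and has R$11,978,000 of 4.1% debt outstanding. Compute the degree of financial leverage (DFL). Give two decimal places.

Interest = R$491,098.00.
DFL = EBIT ÷ (EBIT − I) = R$2,641,000 ÷ (R$2,641,000 − R$491,098.00) = R$2,641,000 ÷ R$2,149,902.00 = 1.2284.

1.23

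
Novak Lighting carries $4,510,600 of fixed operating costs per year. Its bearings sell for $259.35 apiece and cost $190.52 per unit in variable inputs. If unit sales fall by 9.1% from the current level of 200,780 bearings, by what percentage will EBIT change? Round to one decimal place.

Contribution at this volume is 200,780 × $68.83 = $13,819,687.40.
Operating income = contribution − fixed costs = $13,819,687.40 − $4,510,600 = $9,309,087.40.
So DOL = total CM / EBIT = $13,819,687.40 / $9,309,087.40 = 1.4845.
Operating income changes by 1.4845 × -9.1% = -13.5%.

-13.5%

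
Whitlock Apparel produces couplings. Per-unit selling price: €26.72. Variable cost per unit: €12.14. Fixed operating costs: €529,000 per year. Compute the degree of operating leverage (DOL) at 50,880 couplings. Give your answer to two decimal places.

Total contribution margin = 50,880 × €14.58 = €741,830.40.
Subtracting fixed costs: EBIT = €741,830.40 − €529,000 = €212,830.40.
Degree of operating leverage = €741,830.40 / €212,830.40 = 3.4855.

3.49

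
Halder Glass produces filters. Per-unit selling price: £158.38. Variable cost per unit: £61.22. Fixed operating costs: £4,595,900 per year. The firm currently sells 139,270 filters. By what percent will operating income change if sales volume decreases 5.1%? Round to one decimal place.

At 139,270 units, contribution = 139,270 × £97.16 = £13,531,473.20.
Operating income = contribution − fixed costs = £13,531,473.20 − £4,595,900 = £8,935,573.20.
Degree of operating leverage = £13,531,473.20 / £8,935,573.20 = 1.5143.
%ΔEBIT = DOL × %ΔSales = 1.5143 × -5.1% = -7.7%.

-7.7%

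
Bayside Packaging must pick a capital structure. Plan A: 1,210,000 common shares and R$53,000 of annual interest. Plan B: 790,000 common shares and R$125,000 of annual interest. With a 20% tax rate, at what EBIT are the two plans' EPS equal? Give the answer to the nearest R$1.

At indifference, (EBIT − 53,000)(1 − t)/1,210,000 = (EBIT − 125,000)(1 − t)/790,000.
The (1 − t) factor cancels: (EBIT − 53,000) × 790,000 = (EBIT − 125,000) × 1,210,000.
EBIT × (1,210,000 − 790,000) = 125,000 × 1,210,000 − 53,000 × 790,000 = 109,380,000,000, so EBIT = 109,380,000,000 ÷ 420,000 = 260,428.57.

R$260,429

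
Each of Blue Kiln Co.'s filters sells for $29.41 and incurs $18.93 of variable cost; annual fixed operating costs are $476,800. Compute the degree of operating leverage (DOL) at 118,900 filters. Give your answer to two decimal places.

Total contribution margin = 118,900 × $10.48 = $1,246,072.00.
Operating income = contribution − fixed costs = $1,246,072.00 − $476,800 = $769,272.00.
Degree of operating leverage = $1,246,072.00 / $769,272.00 = 1.6198.

1.62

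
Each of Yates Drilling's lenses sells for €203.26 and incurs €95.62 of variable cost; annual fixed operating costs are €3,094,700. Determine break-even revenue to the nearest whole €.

Contribution margin per unit = €203.26 − €95.62 = €107.64, a CM ratio of €107.64 ÷ €203.26 = 0.5296.
Break-even sales = FC ÷ CM ratio = €3,094,700 × €203.26 / €107.64 = €5,843,819.

€5,843,819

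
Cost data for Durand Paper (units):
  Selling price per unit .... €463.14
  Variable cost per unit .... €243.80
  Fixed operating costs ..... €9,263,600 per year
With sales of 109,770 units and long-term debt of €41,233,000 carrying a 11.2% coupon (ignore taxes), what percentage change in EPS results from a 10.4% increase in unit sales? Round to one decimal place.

+24.6%

Contribution at this volume is 109,770 × €219.34 = €24,076,951.80.
EBIT = €24,076,951.80 − €9,263,600 = €14,813,351.80.
Interest = €4,618,096.00, so EBIT − I = €10,195,255.80.
Degree of combined leverage = contribution ÷ (EBIT − I) = €24,076,951.80 ÷ €10,195,255.80 = 2.3616.
EPS therefore changes by 2.3616 × (+10.4%) = +24.6%.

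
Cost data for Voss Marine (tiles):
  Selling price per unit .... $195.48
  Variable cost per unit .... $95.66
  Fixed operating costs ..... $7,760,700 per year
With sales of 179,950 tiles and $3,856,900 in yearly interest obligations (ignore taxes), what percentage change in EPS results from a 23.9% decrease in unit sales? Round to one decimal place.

Total contribution margin = 179,950 × $99.82 = $17,962,609.00.
EBIT = $17,962,609.00 − $7,760,700 = $10,201,909.00.
Interest = $3,856,900.00, so EBIT − I = $6,345,009.00.
Degree of combined leverage = contribution ÷ (EBIT − I) = $17,962,609.00 ÷ $6,345,009.00 = 2.8310.
%ΔEPS = DCL × %ΔSales = 2.8310 × -23.9% = -67.7%.

-67.7%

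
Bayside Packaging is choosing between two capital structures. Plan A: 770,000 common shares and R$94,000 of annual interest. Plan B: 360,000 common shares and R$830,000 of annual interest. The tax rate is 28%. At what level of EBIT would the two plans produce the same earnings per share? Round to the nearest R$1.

R$1,476,244

At indifference, (EBIT − 94,000)(1 − t)/770,000 = (EBIT − 830,000)(1 − t)/360,000.
Cancelling (1 − t) and cross-multiplying: 360,000·(EBIT − 94,000) = 770,000·(EBIT − 830,000).
EBIT × (770,000 − 360,000) = 830,000 × 770,000 − 94,000 × 360,000 = 605,260,000,000, so EBIT = 605,260,000,000 ÷ 410,000 = 1,476,243.90.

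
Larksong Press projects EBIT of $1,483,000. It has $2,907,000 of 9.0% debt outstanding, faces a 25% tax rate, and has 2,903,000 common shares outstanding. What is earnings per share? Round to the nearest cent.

$0.32

Pre-tax income = $1,483,000 − $261,630.00 = $1,221,370.00.
After tax at 25%: net income = $1,221,370.00 × 0.75 = $916,027.50.
Per share: $916,027.50 / 2,903,000 shares = $0.32.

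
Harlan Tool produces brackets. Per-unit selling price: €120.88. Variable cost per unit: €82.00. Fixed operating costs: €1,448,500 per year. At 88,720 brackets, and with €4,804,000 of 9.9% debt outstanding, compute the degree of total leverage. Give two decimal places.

2.26

Contribution at this volume is 88,720 × €38.88 = €3,449,433.60.
Operating income = contribution − fixed costs = €3,449,433.60 − €1,448,500 = €2,000,933.60. Interest = €475,596.00, so EBIT − I = €1,525,337.60.
Degree of total leverage = total CM / (EBIT − interest) = €3,449,433.60 / €1,525,337.60 = 2.2614.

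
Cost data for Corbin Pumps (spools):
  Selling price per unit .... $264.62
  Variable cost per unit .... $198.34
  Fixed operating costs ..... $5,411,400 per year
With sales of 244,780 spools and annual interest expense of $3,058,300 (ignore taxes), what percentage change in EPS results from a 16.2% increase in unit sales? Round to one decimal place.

At 244,780 units, contribution = 244,780 × $66.28 = $16,224,018.40.
EBIT = $16,224,018.40 − $5,411,400 = $10,812,618.40.
After interest of $3,058,300.00, pre-tax earnings = $7,754,318.40.
DCL = total CM / (EBIT − I) = $16,224,018.40 / $7,754,318.40 = 2.0923.
%ΔEPS = DCL × %ΔSales = 2.0923 × +16.2% = +33.9%.

+33.9%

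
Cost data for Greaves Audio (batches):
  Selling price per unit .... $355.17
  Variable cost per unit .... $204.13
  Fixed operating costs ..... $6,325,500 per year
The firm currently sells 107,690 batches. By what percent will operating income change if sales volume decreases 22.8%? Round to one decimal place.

-37.3%

Total contribution margin = 107,690 × $151.04 = $16,265,497.60.
EBIT = $16,265,497.60 − $6,325,500 = $9,939,997.60.
Degree of operating leverage = $16,265,497.60 / $9,939,997.60 = 1.6364.
%ΔEBIT = DOL × %ΔSales = 1.6364 × -22.8% = -37.3%.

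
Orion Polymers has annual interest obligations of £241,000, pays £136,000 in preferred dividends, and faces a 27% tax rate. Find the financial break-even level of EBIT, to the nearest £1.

Preferred dividends are paid after tax, so their pre-tax equivalent is £136,000 ÷ (1 − 0.27) = £186,301.37.
Financial break-even EBIT = interest + D_p ÷ (1 − t) = £241,000 + £186,301.37 = £427,301.37.

£427,301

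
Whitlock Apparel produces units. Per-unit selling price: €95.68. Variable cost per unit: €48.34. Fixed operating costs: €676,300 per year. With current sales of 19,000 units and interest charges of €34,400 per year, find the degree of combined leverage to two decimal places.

Total contribution margin = 19,000 × €47.34 = €899,460.00.
Subtracting fixed costs: EBIT = €899,460.00 − €676,300 = €223,160.00. Interest = €34,400.00.
DOL = €899,460.00 ÷ €223,160.00 = 4.0306; DFL = €223,160.00 ÷ €188,760.00 = 1.1822.
DCL = DOL × DFL = 4.0306 × 1.1822 = 4.7650.

4.77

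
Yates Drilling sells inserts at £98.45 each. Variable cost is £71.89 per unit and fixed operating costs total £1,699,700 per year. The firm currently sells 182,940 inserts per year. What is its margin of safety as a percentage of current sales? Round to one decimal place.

65.0%

Each unit contributes £98.45 − £71.89 = £26.56. Break-even units = £1,699,700 ÷ £26.56 = 63,994.73; break-even revenue = 63,994.73 × £98.45 = £6,300,281.06.
Actual sales revenue = 182,940 × £98.45 = £18,010,443.00.
Margin of safety = (£18,010,443.00 − £6,300,281.06) ÷ £18,010,443.00 = 65.0%.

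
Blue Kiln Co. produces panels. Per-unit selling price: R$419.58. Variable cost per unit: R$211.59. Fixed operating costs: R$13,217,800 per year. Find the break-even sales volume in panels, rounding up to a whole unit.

Unit CM = price − variable cost = R$419.58 − R$211.59 = R$207.99.
Break-even Q = R$13,217,800 / R$207.99 = 63,550.17 → 63,551 panels.

63,551 panels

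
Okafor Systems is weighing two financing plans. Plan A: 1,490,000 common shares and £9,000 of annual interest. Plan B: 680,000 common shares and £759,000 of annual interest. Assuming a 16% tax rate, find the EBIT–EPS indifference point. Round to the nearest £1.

Set EPS_A = EPS_B: (EBIT − £9,000)(1 − 0.16) ÷ 1,490,000 = (EBIT − £759,000)(1 − 0.16) ÷ 680,000.
Cancelling (1 − t) and cross-multiplying: 680,000·(EBIT − 9,000) = 1,490,000·(EBIT − 759,000).
EBIT × (1,490,000 − 680,000) = 759,000 × 1,490,000 − 9,000 × 680,000 = 1,124,790,000,000, so EBIT = 1,124,790,000,000 ÷ 810,000 = 1,388,629.63.

£1,388,630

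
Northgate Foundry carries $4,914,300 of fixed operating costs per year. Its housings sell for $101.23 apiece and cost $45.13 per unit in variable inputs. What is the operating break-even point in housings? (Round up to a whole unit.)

Each unit contributes $101.23 − $45.13 = $56.10.
Break-even volume = fixed costs ÷ CM per unit = $4,914,300 ÷ $56.10 = 87,598.93, so 87,599 housings.

87,599 housings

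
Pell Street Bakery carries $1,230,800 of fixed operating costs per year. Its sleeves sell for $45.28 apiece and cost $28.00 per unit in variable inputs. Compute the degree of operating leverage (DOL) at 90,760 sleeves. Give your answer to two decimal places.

Total contribution margin = 90,760 × $17.28 = $1,568,332.80.
Subtracting fixed costs: EBIT = $1,568,332.80 − $1,230,800 = $337,532.80.
DOL = contribution ÷ EBIT = $1,568,332.80 ÷ $337,532.80 = 4.6465.

4.65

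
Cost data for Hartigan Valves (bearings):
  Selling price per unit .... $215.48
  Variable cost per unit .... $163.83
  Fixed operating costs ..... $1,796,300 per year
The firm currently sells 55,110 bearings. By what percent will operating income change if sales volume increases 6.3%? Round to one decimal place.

+17.1%

At 55,110 units, contribution = 55,110 × $51.65 = $2,846,431.50.
EBIT = $2,846,431.50 − $1,796,300 = $1,050,131.50.
So DOL = total CM / EBIT = $2,846,431.50 / $1,050,131.50 = 2.7105.
Operating income changes by 2.7105 × +6.3% = +17.1%.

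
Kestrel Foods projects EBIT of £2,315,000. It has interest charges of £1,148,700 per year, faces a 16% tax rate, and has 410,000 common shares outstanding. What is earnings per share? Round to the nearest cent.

Interest = £1,148,700.00, so EBT = £2,315,000 − £1,148,700.00 = £1,166,300.00.
Net income = £1,166,300.00 × (1 − 0.16) = £979,692.00.
EPS = £979,692.00 ÷ 410,000 = £2.39.

£2.39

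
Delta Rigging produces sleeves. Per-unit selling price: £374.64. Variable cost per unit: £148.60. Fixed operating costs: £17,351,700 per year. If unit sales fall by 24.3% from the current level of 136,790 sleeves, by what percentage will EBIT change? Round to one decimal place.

At 136,790 units, contribution = 136,790 × £226.04 = £30,920,011.60.
EBIT = £30,920,011.60 − £17,351,700 = £13,568,311.60.
So DOL = total CM / EBIT = £30,920,011.60 / £13,568,311.60 = 2.2788.
%ΔEBIT = DOL × %ΔSales = 2.2788 × -24.3% = -55.4%.

-55.4%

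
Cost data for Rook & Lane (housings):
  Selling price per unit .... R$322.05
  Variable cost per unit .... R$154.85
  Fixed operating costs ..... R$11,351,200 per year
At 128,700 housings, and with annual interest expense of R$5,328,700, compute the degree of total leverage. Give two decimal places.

Contribution at this volume is 128,700 × R$167.20 = R$21,518,640.00.
Operating income = contribution − fixed costs = R$21,518,640.00 − R$11,351,200 = R$10,167,440.00. Interest = R$5,328,700.00.
DOL = R$21,518,640.00 ÷ R$10,167,440.00 = 2.1164; DFL = R$10,167,440.00 ÷ R$4,838,740.00 = 2.1013.
DCL = DOL × DFL = 2.1164 × 2.1013 = 4.4472.

4.45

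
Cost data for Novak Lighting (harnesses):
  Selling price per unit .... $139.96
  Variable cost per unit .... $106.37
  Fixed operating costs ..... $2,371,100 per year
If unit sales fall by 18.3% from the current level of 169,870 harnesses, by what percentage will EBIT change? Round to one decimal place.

-31.3%

Contribution at this volume is 169,870 × $33.59 = $5,705,933.30.
Subtracting fixed costs: EBIT = $5,705,933.30 − $2,371,100 = $3,334,833.30.
So DOL = total CM / EBIT = $5,705,933.30 / $3,334,833.30 = 1.7110.
Operating income changes by 1.7110 × -18.3% = -31.3%.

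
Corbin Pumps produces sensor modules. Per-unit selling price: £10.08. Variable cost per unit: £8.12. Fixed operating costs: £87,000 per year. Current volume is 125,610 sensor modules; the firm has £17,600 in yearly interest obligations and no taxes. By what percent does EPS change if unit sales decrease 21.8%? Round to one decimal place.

-37.9%

Total contribution margin = 125,610 × £1.96 = £246,195.60.
Operating income = contribution − fixed costs = £246,195.60 − £87,000 = £159,195.60.
After interest of £17,600.00, pre-tax earnings = £141,595.60.
DCL = total CM / (EBIT − I) = £246,195.60 / £141,595.60 = 1.7387.
EPS therefore changes by 1.7387 × (-21.8%) = -37.9%.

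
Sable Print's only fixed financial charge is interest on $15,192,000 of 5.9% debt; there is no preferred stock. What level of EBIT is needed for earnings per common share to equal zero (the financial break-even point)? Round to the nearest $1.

Annual interest = 5.9% × $15,192,000 = $896,328.00.
Without preferred stock the financial break-even is simply EBIT = interest = $896,328.00.

$896,328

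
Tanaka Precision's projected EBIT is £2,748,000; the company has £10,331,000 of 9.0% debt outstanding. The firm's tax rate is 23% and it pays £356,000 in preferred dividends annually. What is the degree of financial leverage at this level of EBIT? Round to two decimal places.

2.03

Annual interest charges come to £929,790.00.
Pre-tax preferred-dividend burden = £356,000 ÷ (1 − 0.23) = £462,337.66.
DFL = EBIT ÷ [EBIT − I − D_p/(1−t)] = £2,748,000 ÷ [£2,748,000 − £929,790.00 − £462,337.66] = £2,748,000 ÷ £1,355,872.34 = 2.0267.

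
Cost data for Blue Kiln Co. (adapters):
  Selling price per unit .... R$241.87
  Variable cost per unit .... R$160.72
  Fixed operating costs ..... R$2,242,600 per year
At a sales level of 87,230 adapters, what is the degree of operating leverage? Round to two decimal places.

Total contribution margin = 87,230 × R$81.15 = R$7,078,714.50.
Subtracting fixed costs: EBIT = R$7,078,714.50 − R$2,242,600 = R$4,836,114.50.
DOL = contribution ÷ EBIT = R$7,078,714.50 ÷ R$4,836,114.50 = 1.4637.

1.46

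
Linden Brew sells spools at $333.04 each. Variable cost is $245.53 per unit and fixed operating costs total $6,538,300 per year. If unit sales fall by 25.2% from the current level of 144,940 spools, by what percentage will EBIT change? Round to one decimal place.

-52.0%

Total contribution margin = 144,940 × $87.51 = $12,683,699.40.
Operating income = contribution − fixed costs = $12,683,699.40 − $6,538,300 = $6,145,399.40.
So DOL = total CM / EBIT = $12,683,699.40 / $6,145,399.40 = 2.0639.
Operating income changes by 2.0639 × -25.2% = -52.0%.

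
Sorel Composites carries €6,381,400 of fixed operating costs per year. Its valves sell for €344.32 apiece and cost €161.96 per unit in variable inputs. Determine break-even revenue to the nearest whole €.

CM per unit = €344.32 − €161.96 = €182.36; CM ratio = €182.36 / €344.32 = 0.5296.
Break-even sales = FC ÷ CM ratio = €6,381,400 × €344.32 / €182.36 = €12,048,934.

€12,048,934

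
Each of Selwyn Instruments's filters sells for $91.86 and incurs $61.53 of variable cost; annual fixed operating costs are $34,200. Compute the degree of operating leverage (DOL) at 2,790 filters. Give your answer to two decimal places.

1.68

Total contribution margin = 2,790 × $30.33 = $84,620.70.
EBIT = $84,620.70 − $34,200 = $50,420.70.
Degree of operating leverage = $84,620.70 / $50,420.70 = 1.6783.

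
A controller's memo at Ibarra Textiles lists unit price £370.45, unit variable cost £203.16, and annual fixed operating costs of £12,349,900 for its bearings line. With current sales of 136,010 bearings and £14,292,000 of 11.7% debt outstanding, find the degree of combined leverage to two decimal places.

Contribution at this volume is 136,010 × £167.29 = £22,753,112.90.
Operating income = contribution − fixed costs = £22,753,112.90 − £12,349,900 = £10,403,212.90. Interest = £1,672,164.00.
DOL = £22,753,112.90 ÷ £10,403,212.90 = 2.1871; DFL = £10,403,212.90 ÷ £8,731,048.90 = 1.1915.
Combined leverage = 2.1871 × 1.1915 = 2.6059.

2.61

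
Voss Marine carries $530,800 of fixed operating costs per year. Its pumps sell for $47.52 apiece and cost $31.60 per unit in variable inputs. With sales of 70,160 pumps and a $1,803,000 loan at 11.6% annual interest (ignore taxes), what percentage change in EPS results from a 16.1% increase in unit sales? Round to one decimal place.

+47.7%

Total contribution margin = 70,160 × $15.92 = $1,116,947.20.
Operating income = contribution − fixed costs = $1,116,947.20 − $530,800 = $586,147.20.
After interest of $209,148.00, pre-tax earnings = $376,999.20.
DCL = total CM / (EBIT − I) = $1,116,947.20 / $376,999.20 = 2.9627.
EPS therefore changes by 2.9627 × (+16.1%) = +47.7%.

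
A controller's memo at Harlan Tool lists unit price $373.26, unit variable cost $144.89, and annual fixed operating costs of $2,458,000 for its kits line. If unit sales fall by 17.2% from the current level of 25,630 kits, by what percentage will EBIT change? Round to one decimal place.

-29.7%

At 25,630 units, contribution = 25,630 × $228.37 = $5,853,123.10.
Operating income = contribution − fixed costs = $5,853,123.10 − $2,458,000 = $3,395,123.10.
Degree of operating leverage = $5,853,123.10 / $3,395,123.10 = 1.7240.
So EBIT moves 1.7240 × (-17.2%) = -29.7%.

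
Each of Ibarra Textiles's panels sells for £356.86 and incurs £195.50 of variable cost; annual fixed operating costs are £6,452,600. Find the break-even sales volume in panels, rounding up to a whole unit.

39,989 panels

Unit CM = price − variable cost = £356.86 − £195.50 = £161.36.
Break-even volume = fixed costs ÷ CM per unit = £6,452,600 ÷ £161.36 = 39,988.84, so 39,989 panels.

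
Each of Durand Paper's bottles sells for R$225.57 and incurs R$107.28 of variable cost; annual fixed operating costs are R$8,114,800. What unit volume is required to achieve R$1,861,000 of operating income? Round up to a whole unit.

Unit CM = price − variable cost = R$225.57 − R$107.28 = R$118.29.
Need Q such that Q × R$118.29 − R$8,114,800 = R$1,861,000, i.e. Q = R$9,975,800 / R$118.29 = 84,333.42 → 84,334.

84,334 bottles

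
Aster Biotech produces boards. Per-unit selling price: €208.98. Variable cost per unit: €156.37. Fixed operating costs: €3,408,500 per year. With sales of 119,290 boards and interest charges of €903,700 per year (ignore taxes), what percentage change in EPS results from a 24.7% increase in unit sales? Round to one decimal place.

+78.9%

At 119,290 units, contribution = 119,290 × €52.61 = €6,275,846.90.
Subtracting fixed costs: EBIT = €6,275,846.90 − €3,408,500 = €2,867,346.90.
After interest of €903,700.00, pre-tax earnings = €1,963,646.90.
Degree of combined leverage = contribution ÷ (EBIT − I) = €6,275,846.90 ÷ €1,963,646.90 = 3.1960.
EPS therefore changes by 3.1960 × (+24.7%) = +78.9%.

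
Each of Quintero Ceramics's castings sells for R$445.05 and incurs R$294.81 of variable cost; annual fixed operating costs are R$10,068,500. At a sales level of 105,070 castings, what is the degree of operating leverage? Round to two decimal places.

2.76

Total contribution margin = 105,070 × R$150.24 = R$15,785,716.80.
Subtracting fixed costs: EBIT = R$15,785,716.80 − R$10,068,500 = R$5,717,216.80.
Degree of operating leverage = R$15,785,716.80 / R$5,717,216.80 = 2.7611.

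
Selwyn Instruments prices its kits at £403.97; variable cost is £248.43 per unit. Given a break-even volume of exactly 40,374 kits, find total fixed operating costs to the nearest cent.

£6,279,771.96

Unit CM = price − variable cost = £403.97 − £248.43 = £155.54.
Since BE = FC / CM, FC = 40,374 × £155.54 = £6,279,771.96.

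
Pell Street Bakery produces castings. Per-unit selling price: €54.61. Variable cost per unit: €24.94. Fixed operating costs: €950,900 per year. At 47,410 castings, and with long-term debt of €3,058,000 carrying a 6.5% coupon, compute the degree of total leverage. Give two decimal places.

At 47,410 units, contribution = 47,410 × €29.67 = €1,406,654.70.
EBIT = €1,406,654.70 − €950,900 = €455,754.70. Interest = €198,770.00.
DOL = €1,406,654.70 ÷ €455,754.70 = 3.0864; DFL = €455,754.70 ÷ €256,984.70 = 1.7735.
Combined leverage = 3.0864 × 1.7735 = 5.4737.

5.47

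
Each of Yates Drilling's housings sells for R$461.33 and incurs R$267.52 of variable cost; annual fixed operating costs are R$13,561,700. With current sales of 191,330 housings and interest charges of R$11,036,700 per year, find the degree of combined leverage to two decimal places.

2.97

Total contribution margin = 191,330 × R$193.81 = R$37,081,667.30.
Operating income = contribution − fixed costs = R$37,081,667.30 − R$13,561,700 = R$23,519,967.30. Interest = R$11,036,700.00, so EBIT − I = R$12,483,267.30.
DCL = contribution ÷ (EBIT − I) = R$37,081,667.30 ÷ R$12,483,267.30 = 2.9705.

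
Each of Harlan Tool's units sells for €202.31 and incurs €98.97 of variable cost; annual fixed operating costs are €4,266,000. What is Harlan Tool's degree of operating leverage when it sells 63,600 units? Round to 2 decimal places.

At 63,600 units, contribution = 63,600 × €103.34 = €6,572,424.00.
EBIT = €6,572,424.00 − €4,266,000 = €2,306,424.00.
DOL = contribution ÷ EBIT = €6,572,424.00 ÷ €2,306,424.00 = 2.8496.

2.85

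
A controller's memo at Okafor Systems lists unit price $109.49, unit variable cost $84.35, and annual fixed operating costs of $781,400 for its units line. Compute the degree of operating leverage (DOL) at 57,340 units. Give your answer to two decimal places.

At 57,340 units, contribution = 57,340 × $25.14 = $1,441,527.60.
Operating income = contribution − fixed costs = $1,441,527.60 − $781,400 = $660,127.60.
So DOL = total CM / EBIT = $1,441,527.60 / $660,127.60 = 2.1837.

2.18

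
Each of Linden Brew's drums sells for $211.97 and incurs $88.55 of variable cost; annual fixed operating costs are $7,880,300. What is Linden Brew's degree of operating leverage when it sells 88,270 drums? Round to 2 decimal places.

Total contribution margin = 88,270 × $123.42 = $10,894,283.40.
Operating income = contribution − fixed costs = $10,894,283.40 − $7,880,300 = $3,013,983.40.
So DOL = total CM / EBIT = $10,894,283.40 / $3,013,983.40 = 3.6146.

3.61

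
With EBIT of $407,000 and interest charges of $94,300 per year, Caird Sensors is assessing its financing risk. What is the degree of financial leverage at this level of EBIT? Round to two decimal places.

Annual interest charges come to $94,300.00.
DFL = EBIT ÷ (EBIT − I) = $407,000 ÷ ($407,000 − $94,300.00) = $407,000 ÷ $312,700.00 = 1.3016.

1.30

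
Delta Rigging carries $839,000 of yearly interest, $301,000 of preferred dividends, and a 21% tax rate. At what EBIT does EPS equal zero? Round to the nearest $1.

Preferred dividends are paid after tax, so their pre-tax equivalent is $301,000 ÷ (1 − 0.21) = $381,012.66.
Financial break-even EBIT = interest + D_p ÷ (1 − t) = $839,000 + $381,012.66 = $1,220,012.66.

$1,220,013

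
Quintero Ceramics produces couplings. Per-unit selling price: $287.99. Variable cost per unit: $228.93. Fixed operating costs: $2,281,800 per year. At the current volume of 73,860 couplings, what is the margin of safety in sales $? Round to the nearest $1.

$10,144,365

Each unit contributes $287.99 − $228.93 = $59.06. Break-even units = $2,281,800 ÷ $59.06 = 38,635.29; break-even revenue = 38,635.29 × $287.99 = $11,126,576.06.
Actual sales revenue = 73,860 × $287.99 = $21,270,941.40.
Margin of safety = $21,270,941.40 − $11,126,576.06 = $10,144,365.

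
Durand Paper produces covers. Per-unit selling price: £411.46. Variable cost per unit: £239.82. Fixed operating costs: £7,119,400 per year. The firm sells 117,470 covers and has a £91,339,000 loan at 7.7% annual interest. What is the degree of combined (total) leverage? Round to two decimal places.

Total contribution margin = 117,470 × £171.64 = £20,162,550.80.
Operating income = contribution − fixed costs = £20,162,550.80 − £7,119,400 = £13,043,150.80. Interest = £7,033,103.00, so EBIT − I = £6,010,047.80.
DCL = contribution ÷ (EBIT − I) = £20,162,550.80 ÷ £6,010,047.80 = 3.3548.

3.35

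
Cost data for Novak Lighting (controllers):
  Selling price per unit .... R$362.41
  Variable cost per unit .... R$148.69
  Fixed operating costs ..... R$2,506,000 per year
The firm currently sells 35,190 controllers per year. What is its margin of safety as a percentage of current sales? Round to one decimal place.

Contribution margin per unit = R$362.41 − R$148.69 = R$213.72. Break-even units = R$2,506,000 ÷ R$213.72 = 11,725.62; break-even revenue = 11,725.62 × R$362.41 = R$4,249,482.78.
Current sales = 35,190 × R$362.41 = R$12,753,207.90.
Margin of safety = (R$12,753,207.90 − R$4,249,482.78) ÷ R$12,753,207.90 = 66.7%.

66.7%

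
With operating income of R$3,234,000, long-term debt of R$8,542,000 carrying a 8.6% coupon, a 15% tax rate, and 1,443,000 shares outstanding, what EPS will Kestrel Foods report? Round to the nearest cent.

Interest = R$734,612.00, so EBT = R$3,234,000 − R$734,612.00 = R$2,499,388.00.
After tax at 15%: net income = R$2,499,388.00 × 0.85 = R$2,124,479.80.
Per share: R$2,124,479.80 / 1,443,000 shares = R$1.47.

R$1.47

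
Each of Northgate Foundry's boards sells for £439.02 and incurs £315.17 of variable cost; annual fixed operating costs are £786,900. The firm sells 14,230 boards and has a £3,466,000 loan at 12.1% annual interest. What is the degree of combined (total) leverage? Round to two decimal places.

3.17

At 14,230 units, contribution = 14,230 × £123.85 = £1,762,385.50.
Operating income = contribution − fixed costs = £1,762,385.50 − £786,900 = £975,485.50. Interest = £419,386.00.
DOL = £1,762,385.50 ÷ £975,485.50 = 1.8067; DFL = £975,485.50 ÷ £556,099.50 = 1.7542.
DCL = DOL × DFL = 1.8067 × 1.7542 = 3.1693.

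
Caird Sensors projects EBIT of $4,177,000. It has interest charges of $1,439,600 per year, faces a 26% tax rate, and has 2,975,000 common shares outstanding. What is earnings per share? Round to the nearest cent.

Interest = $1,439,600.00, so EBT = $4,177,000 − $1,439,600.00 = $2,737,400.00.
After tax at 26%: net income = $2,737,400.00 × 0.74 = $2,025,676.00.
Per share: $2,025,676.00 / 2,975,000 shares = $0.68.

$0.68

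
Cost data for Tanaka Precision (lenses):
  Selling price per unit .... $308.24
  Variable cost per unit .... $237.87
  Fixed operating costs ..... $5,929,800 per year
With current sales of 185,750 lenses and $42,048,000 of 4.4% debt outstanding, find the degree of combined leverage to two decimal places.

Contribution at this volume is 185,750 × $70.37 = $13,071,227.50.
Operating income = contribution − fixed costs = $13,071,227.50 − $5,929,800 = $7,141,427.50. Interest = $1,850,112.00.
DOL = $13,071,227.50 ÷ $7,141,427.50 = 1.8303; DFL = $7,141,427.50 ÷ $5,291,315.50 = 1.3497.
DCL = DOL × DFL = 1.8303 × 1.3497 = 2.4704.

2.47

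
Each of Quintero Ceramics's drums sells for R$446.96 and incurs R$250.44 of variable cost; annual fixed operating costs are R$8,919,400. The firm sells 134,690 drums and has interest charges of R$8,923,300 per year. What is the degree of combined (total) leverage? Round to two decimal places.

3.07

Total contribution margin = 134,690 × R$196.52 = R$26,469,278.80.
Subtracting fixed costs: EBIT = R$26,469,278.80 − R$8,919,400 = R$17,549,878.80. Interest = R$8,923,300.00.
DOL = R$26,469,278.80 ÷ R$17,549,878.80 = 1.5082; DFL = R$17,549,878.80 ÷ R$8,626,578.80 = 2.0344.
DCL = DOL × DFL = 1.5082 × 2.0344 = 3.0683.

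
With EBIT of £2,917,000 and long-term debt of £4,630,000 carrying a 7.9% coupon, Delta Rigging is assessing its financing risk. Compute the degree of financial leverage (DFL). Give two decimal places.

1.14

Annual interest charges come to £365,770.00.
DFL = EBIT ÷ (EBIT − I) = £2,917,000 ÷ (£2,917,000 − £365,770.00) = £2,917,000 ÷ £2,551,230.00 = 1.1434.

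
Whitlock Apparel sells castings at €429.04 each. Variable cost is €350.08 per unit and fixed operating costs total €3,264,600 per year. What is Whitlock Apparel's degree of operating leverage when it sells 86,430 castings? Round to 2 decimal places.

1.92

Total contribution margin = 86,430 × €78.96 = €6,824,512.80.
EBIT = €6,824,512.80 − €3,264,600 = €3,559,912.80.
Degree of operating leverage = €6,824,512.80 / €3,559,912.80 = 1.9170.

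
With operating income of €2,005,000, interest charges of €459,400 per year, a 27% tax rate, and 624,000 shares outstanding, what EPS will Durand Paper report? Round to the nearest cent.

€1.81

Interest = €459,400.00, so EBT = €2,005,000 − €459,400.00 = €1,545,600.00.
Net income = €1,545,600.00 × (1 − 0.27) = €1,128,288.00.
Per share: €1,128,288.00 / 624,000 shares = €1.81.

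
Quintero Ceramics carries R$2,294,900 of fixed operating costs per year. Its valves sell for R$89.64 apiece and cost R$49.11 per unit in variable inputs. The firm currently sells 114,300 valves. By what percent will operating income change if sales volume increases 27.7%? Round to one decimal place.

+54.9%

At 114,300 units, contribution = 114,300 × R$40.53 = R$4,632,579.00.
Operating income = contribution − fixed costs = R$4,632,579.00 − R$2,294,900 = R$2,337,679.00.
Degree of operating leverage = R$4,632,579.00 / R$2,337,679.00 = 1.9817.
So EBIT moves 1.9817 × (+27.7%) = +54.9%.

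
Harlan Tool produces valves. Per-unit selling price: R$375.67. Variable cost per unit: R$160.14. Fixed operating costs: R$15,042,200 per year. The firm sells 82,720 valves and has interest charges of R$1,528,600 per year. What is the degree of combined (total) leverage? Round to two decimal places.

Total contribution margin = 82,720 × R$215.53 = R$17,828,641.60.
Operating income = contribution − fixed costs = R$17,828,641.60 − R$15,042,200 = R$2,786,441.60. Interest = R$1,528,600.00, so EBIT − I = R$1,257,841.60.
DCL = contribution ÷ (EBIT − I) = R$17,828,641.60 ÷ R$1,257,841.60 = 14.1740.

14.17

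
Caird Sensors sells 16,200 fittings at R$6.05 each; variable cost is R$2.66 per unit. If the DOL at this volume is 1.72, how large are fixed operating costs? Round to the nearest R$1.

At 16,200 units, contribution = 16,200 × R$3.39 = R$54,918.00.
Since DOL = CM ÷ EBIT, EBIT = R$54,918.00 ÷ 1.72 = R$31,929.07.
And FC = contribution − EBIT = R$54,918.00 − R$31,929.07 = R$22,989.

R$22,989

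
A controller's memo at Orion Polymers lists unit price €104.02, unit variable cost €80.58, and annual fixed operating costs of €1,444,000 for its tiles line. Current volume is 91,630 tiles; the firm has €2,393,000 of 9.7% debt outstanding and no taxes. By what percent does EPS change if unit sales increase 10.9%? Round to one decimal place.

+49.6%

Total contribution margin = 91,630 × €23.44 = €2,147,807.20.
EBIT = €2,147,807.20 − €1,444,000 = €703,807.20.
After interest of €232,121.00, pre-tax earnings = €471,686.20.
DCL = total CM / (EBIT − I) = €2,147,807.20 / €471,686.20 = 4.5535.
%ΔEPS = DCL × %ΔSales = 4.5535 × +10.9% = +49.6%.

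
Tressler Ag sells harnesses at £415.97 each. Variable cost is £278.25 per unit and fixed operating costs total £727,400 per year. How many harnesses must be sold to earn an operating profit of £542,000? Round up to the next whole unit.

Each unit contributes £415.97 − £278.25 = £137.72.
Required volume = (fixed costs + target profit) ÷ CM = (£727,400 + £542,000) ÷ £137.72 = 9,217.25, so 9,218 harnesses.

9,218 harnesses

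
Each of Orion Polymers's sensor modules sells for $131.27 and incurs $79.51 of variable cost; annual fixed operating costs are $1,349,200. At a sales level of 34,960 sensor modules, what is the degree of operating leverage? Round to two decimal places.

Contribution at this volume is 34,960 × $51.76 = $1,809,529.60.
Operating income = contribution − fixed costs = $1,809,529.60 − $1,349,200 = $460,329.60.
DOL = contribution ÷ EBIT = $1,809,529.60 ÷ $460,329.60 = 3.9309.

3.93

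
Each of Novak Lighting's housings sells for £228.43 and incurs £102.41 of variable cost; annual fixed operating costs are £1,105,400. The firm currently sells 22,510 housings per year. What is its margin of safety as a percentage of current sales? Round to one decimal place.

Contribution margin per unit = £228.43 − £102.41 = £126.02. Break-even units = £1,105,400 ÷ £126.02 = 8,771.62; break-even revenue = 8,771.62 × £228.43 = £2,003,701.97.
Current sales = 22,510 × £228.43 = £5,141,959.30.
Margin of safety = (£5,141,959.30 − £2,003,701.97) ÷ £5,141,959.30 = 61.0%.

61.0%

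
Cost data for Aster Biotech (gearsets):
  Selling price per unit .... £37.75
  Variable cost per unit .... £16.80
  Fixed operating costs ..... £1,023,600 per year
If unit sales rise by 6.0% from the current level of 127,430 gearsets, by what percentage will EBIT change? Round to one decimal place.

+9.7%

At 127,430 units, contribution = 127,430 × £20.95 = £2,669,658.50.
EBIT = £2,669,658.50 − £1,023,600 = £1,646,058.50.
Degree of operating leverage = £2,669,658.50 / £1,646,058.50 = 1.6218.
%ΔEBIT = DOL × %ΔSales = 1.6218 × +6.0% = +9.7%.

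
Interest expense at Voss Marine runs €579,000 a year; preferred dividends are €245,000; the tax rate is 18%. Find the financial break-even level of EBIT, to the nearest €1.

Preferred dividends are paid after tax, so their pre-tax equivalent is €245,000 ÷ (1 − 0.18) = €298,780.49.
Financial break-even EBIT = interest + D_p ÷ (1 − t) = €579,000 + €298,780.49 = €877,780.49.

€877,780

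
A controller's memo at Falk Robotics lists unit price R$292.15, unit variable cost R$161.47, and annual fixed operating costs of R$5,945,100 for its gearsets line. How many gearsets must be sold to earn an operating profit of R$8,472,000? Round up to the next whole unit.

Unit CM = price − variable cost = R$292.15 − R$161.47 = R$130.68.
Need Q such that Q × R$130.68 − R$5,945,100 = R$8,472,000, i.e. Q = R$14,417,100 / R$130.68 = 110,323.69 → 110,324.

110,324 gearsets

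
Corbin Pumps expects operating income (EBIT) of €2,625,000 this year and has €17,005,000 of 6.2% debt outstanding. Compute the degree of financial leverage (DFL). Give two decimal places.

1.67

Interest = €1,054,310.00.
DFL = EBIT ÷ (EBIT − I) = €2,625,000 ÷ (€2,625,000 − €1,054,310.00) = €2,625,000 ÷ €1,570,690.00 = 1.6712.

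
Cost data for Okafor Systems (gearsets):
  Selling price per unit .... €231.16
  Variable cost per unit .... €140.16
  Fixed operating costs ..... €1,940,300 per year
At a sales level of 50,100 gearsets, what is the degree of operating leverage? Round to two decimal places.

1.74

At 50,100 units, contribution = 50,100 × €91.00 = €4,559,100.00.
EBIT = €4,559,100.00 − €1,940,300 = €2,618,800.00.
Degree of operating leverage = €4,559,100.00 / €2,618,800.00 = 1.7409.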